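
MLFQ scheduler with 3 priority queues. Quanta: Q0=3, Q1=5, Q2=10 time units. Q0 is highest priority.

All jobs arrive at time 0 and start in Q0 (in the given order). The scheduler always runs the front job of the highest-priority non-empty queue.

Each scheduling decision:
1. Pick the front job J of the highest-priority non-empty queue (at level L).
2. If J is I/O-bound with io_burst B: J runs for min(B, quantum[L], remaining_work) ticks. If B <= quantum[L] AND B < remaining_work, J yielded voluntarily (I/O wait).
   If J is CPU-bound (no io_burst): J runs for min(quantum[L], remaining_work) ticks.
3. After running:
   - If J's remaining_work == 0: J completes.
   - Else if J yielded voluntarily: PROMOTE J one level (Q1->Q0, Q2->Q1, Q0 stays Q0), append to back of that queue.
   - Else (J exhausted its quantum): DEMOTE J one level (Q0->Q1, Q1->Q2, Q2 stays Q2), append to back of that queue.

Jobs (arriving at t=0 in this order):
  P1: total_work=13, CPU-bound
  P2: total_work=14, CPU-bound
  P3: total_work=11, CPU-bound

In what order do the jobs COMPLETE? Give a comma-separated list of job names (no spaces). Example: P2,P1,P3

Answer: P1,P2,P3

Derivation:
t=0-3: P1@Q0 runs 3, rem=10, quantum used, demote→Q1. Q0=[P2,P3] Q1=[P1] Q2=[]
t=3-6: P2@Q0 runs 3, rem=11, quantum used, demote→Q1. Q0=[P3] Q1=[P1,P2] Q2=[]
t=6-9: P3@Q0 runs 3, rem=8, quantum used, demote→Q1. Q0=[] Q1=[P1,P2,P3] Q2=[]
t=9-14: P1@Q1 runs 5, rem=5, quantum used, demote→Q2. Q0=[] Q1=[P2,P3] Q2=[P1]
t=14-19: P2@Q1 runs 5, rem=6, quantum used, demote→Q2. Q0=[] Q1=[P3] Q2=[P1,P2]
t=19-24: P3@Q1 runs 5, rem=3, quantum used, demote→Q2. Q0=[] Q1=[] Q2=[P1,P2,P3]
t=24-29: P1@Q2 runs 5, rem=0, completes. Q0=[] Q1=[] Q2=[P2,P3]
t=29-35: P2@Q2 runs 6, rem=0, completes. Q0=[] Q1=[] Q2=[P3]
t=35-38: P3@Q2 runs 3, rem=0, completes. Q0=[] Q1=[] Q2=[]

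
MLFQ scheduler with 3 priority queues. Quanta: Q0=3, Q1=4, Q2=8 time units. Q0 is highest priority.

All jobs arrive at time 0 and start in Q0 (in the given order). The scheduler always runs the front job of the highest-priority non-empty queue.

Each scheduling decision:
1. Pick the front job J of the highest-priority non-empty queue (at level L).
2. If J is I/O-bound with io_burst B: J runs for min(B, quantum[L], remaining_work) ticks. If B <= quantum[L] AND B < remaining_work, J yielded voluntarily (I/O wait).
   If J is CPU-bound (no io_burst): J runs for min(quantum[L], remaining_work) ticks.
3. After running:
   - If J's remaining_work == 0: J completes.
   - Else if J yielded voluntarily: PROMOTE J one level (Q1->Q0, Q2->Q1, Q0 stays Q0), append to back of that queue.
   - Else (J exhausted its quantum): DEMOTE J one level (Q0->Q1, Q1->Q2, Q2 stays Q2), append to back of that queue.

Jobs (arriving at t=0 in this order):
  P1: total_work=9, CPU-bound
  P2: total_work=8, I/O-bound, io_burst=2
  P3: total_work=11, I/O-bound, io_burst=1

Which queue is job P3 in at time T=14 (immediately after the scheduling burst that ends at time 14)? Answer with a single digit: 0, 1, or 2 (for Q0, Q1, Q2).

t=0-3: P1@Q0 runs 3, rem=6, quantum used, demote→Q1. Q0=[P2,P3] Q1=[P1] Q2=[]
t=3-5: P2@Q0 runs 2, rem=6, I/O yield, promote→Q0. Q0=[P3,P2] Q1=[P1] Q2=[]
t=5-6: P3@Q0 runs 1, rem=10, I/O yield, promote→Q0. Q0=[P2,P3] Q1=[P1] Q2=[]
t=6-8: P2@Q0 runs 2, rem=4, I/O yield, promote→Q0. Q0=[P3,P2] Q1=[P1] Q2=[]
t=8-9: P3@Q0 runs 1, rem=9, I/O yield, promote→Q0. Q0=[P2,P3] Q1=[P1] Q2=[]
t=9-11: P2@Q0 runs 2, rem=2, I/O yield, promote→Q0. Q0=[P3,P2] Q1=[P1] Q2=[]
t=11-12: P3@Q0 runs 1, rem=8, I/O yield, promote→Q0. Q0=[P2,P3] Q1=[P1] Q2=[]
t=12-14: P2@Q0 runs 2, rem=0, completes. Q0=[P3] Q1=[P1] Q2=[]
t=14-15: P3@Q0 runs 1, rem=7, I/O yield, promote→Q0. Q0=[P3] Q1=[P1] Q2=[]
t=15-16: P3@Q0 runs 1, rem=6, I/O yield, promote→Q0. Q0=[P3] Q1=[P1] Q2=[]
t=16-17: P3@Q0 runs 1, rem=5, I/O yield, promote→Q0. Q0=[P3] Q1=[P1] Q2=[]
t=17-18: P3@Q0 runs 1, rem=4, I/O yield, promote→Q0. Q0=[P3] Q1=[P1] Q2=[]
t=18-19: P3@Q0 runs 1, rem=3, I/O yield, promote→Q0. Q0=[P3] Q1=[P1] Q2=[]
t=19-20: P3@Q0 runs 1, rem=2, I/O yield, promote→Q0. Q0=[P3] Q1=[P1] Q2=[]
t=20-21: P3@Q0 runs 1, rem=1, I/O yield, promote→Q0. Q0=[P3] Q1=[P1] Q2=[]
t=21-22: P3@Q0 runs 1, rem=0, completes. Q0=[] Q1=[P1] Q2=[]
t=22-26: P1@Q1 runs 4, rem=2, quantum used, demote→Q2. Q0=[] Q1=[] Q2=[P1]
t=26-28: P1@Q2 runs 2, rem=0, completes. Q0=[] Q1=[] Q2=[]

Answer: 0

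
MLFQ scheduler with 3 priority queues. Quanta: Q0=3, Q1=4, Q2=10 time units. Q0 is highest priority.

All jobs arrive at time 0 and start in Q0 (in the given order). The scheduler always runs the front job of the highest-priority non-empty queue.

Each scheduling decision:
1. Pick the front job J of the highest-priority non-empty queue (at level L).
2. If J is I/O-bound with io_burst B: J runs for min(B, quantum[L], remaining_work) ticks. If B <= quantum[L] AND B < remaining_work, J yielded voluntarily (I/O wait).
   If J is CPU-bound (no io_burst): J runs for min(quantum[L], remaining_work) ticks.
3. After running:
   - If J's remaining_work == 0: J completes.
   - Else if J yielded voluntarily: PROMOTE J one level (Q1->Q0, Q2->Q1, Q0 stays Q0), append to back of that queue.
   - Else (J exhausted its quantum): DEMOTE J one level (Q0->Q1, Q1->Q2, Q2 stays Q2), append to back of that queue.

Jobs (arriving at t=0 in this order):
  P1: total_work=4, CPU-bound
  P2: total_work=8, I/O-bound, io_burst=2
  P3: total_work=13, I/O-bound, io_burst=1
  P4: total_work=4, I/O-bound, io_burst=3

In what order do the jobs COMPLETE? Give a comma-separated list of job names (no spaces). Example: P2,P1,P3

t=0-3: P1@Q0 runs 3, rem=1, quantum used, demote→Q1. Q0=[P2,P3,P4] Q1=[P1] Q2=[]
t=3-5: P2@Q0 runs 2, rem=6, I/O yield, promote→Q0. Q0=[P3,P4,P2] Q1=[P1] Q2=[]
t=5-6: P3@Q0 runs 1, rem=12, I/O yield, promote→Q0. Q0=[P4,P2,P3] Q1=[P1] Q2=[]
t=6-9: P4@Q0 runs 3, rem=1, I/O yield, promote→Q0. Q0=[P2,P3,P4] Q1=[P1] Q2=[]
t=9-11: P2@Q0 runs 2, rem=4, I/O yield, promote→Q0. Q0=[P3,P4,P2] Q1=[P1] Q2=[]
t=11-12: P3@Q0 runs 1, rem=11, I/O yield, promote→Q0. Q0=[P4,P2,P3] Q1=[P1] Q2=[]
t=12-13: P4@Q0 runs 1, rem=0, completes. Q0=[P2,P3] Q1=[P1] Q2=[]
t=13-15: P2@Q0 runs 2, rem=2, I/O yield, promote→Q0. Q0=[P3,P2] Q1=[P1] Q2=[]
t=15-16: P3@Q0 runs 1, rem=10, I/O yield, promote→Q0. Q0=[P2,P3] Q1=[P1] Q2=[]
t=16-18: P2@Q0 runs 2, rem=0, completes. Q0=[P3] Q1=[P1] Q2=[]
t=18-19: P3@Q0 runs 1, rem=9, I/O yield, promote→Q0. Q0=[P3] Q1=[P1] Q2=[]
t=19-20: P3@Q0 runs 1, rem=8, I/O yield, promote→Q0. Q0=[P3] Q1=[P1] Q2=[]
t=20-21: P3@Q0 runs 1, rem=7, I/O yield, promote→Q0. Q0=[P3] Q1=[P1] Q2=[]
t=21-22: P3@Q0 runs 1, rem=6, I/O yield, promote→Q0. Q0=[P3] Q1=[P1] Q2=[]
t=22-23: P3@Q0 runs 1, rem=5, I/O yield, promote→Q0. Q0=[P3] Q1=[P1] Q2=[]
t=23-24: P3@Q0 runs 1, rem=4, I/O yield, promote→Q0. Q0=[P3] Q1=[P1] Q2=[]
t=24-25: P3@Q0 runs 1, rem=3, I/O yield, promote→Q0. Q0=[P3] Q1=[P1] Q2=[]
t=25-26: P3@Q0 runs 1, rem=2, I/O yield, promote→Q0. Q0=[P3] Q1=[P1] Q2=[]
t=26-27: P3@Q0 runs 1, rem=1, I/O yield, promote→Q0. Q0=[P3] Q1=[P1] Q2=[]
t=27-28: P3@Q0 runs 1, rem=0, completes. Q0=[] Q1=[P1] Q2=[]
t=28-29: P1@Q1 runs 1, rem=0, completes. Q0=[] Q1=[] Q2=[]

Answer: P4,P2,P3,P1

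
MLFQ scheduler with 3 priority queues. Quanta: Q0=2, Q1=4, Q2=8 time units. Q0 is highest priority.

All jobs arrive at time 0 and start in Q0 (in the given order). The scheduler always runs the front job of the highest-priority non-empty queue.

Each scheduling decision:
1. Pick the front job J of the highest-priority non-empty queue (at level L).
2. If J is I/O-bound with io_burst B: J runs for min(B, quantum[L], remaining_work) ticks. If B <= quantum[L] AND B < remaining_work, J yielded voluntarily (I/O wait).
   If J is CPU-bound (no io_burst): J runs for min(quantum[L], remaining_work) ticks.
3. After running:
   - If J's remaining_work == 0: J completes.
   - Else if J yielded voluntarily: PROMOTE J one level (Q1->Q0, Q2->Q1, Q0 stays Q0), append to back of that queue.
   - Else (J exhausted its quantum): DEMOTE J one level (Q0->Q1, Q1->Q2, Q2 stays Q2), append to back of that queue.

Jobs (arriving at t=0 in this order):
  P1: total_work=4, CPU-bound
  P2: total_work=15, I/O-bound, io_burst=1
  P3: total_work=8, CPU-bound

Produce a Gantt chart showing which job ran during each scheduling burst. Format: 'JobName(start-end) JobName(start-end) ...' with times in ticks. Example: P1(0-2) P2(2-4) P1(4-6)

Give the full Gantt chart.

t=0-2: P1@Q0 runs 2, rem=2, quantum used, demote→Q1. Q0=[P2,P3] Q1=[P1] Q2=[]
t=2-3: P2@Q0 runs 1, rem=14, I/O yield, promote→Q0. Q0=[P3,P2] Q1=[P1] Q2=[]
t=3-5: P3@Q0 runs 2, rem=6, quantum used, demote→Q1. Q0=[P2] Q1=[P1,P3] Q2=[]
t=5-6: P2@Q0 runs 1, rem=13, I/O yield, promote→Q0. Q0=[P2] Q1=[P1,P3] Q2=[]
t=6-7: P2@Q0 runs 1, rem=12, I/O yield, promote→Q0. Q0=[P2] Q1=[P1,P3] Q2=[]
t=7-8: P2@Q0 runs 1, rem=11, I/O yield, promote→Q0. Q0=[P2] Q1=[P1,P3] Q2=[]
t=8-9: P2@Q0 runs 1, rem=10, I/O yield, promote→Q0. Q0=[P2] Q1=[P1,P3] Q2=[]
t=9-10: P2@Q0 runs 1, rem=9, I/O yield, promote→Q0. Q0=[P2] Q1=[P1,P3] Q2=[]
t=10-11: P2@Q0 runs 1, rem=8, I/O yield, promote→Q0. Q0=[P2] Q1=[P1,P3] Q2=[]
t=11-12: P2@Q0 runs 1, rem=7, I/O yield, promote→Q0. Q0=[P2] Q1=[P1,P3] Q2=[]
t=12-13: P2@Q0 runs 1, rem=6, I/O yield, promote→Q0. Q0=[P2] Q1=[P1,P3] Q2=[]
t=13-14: P2@Q0 runs 1, rem=5, I/O yield, promote→Q0. Q0=[P2] Q1=[P1,P3] Q2=[]
t=14-15: P2@Q0 runs 1, rem=4, I/O yield, promote→Q0. Q0=[P2] Q1=[P1,P3] Q2=[]
t=15-16: P2@Q0 runs 1, rem=3, I/O yield, promote→Q0. Q0=[P2] Q1=[P1,P3] Q2=[]
t=16-17: P2@Q0 runs 1, rem=2, I/O yield, promote→Q0. Q0=[P2] Q1=[P1,P3] Q2=[]
t=17-18: P2@Q0 runs 1, rem=1, I/O yield, promote→Q0. Q0=[P2] Q1=[P1,P3] Q2=[]
t=18-19: P2@Q0 runs 1, rem=0, completes. Q0=[] Q1=[P1,P3] Q2=[]
t=19-21: P1@Q1 runs 2, rem=0, completes. Q0=[] Q1=[P3] Q2=[]
t=21-25: P3@Q1 runs 4, rem=2, quantum used, demote→Q2. Q0=[] Q1=[] Q2=[P3]
t=25-27: P3@Q2 runs 2, rem=0, completes. Q0=[] Q1=[] Q2=[]

Answer: P1(0-2) P2(2-3) P3(3-5) P2(5-6) P2(6-7) P2(7-8) P2(8-9) P2(9-10) P2(10-11) P2(11-12) P2(12-13) P2(13-14) P2(14-15) P2(15-16) P2(16-17) P2(17-18) P2(18-19) P1(19-21) P3(21-25) P3(25-27)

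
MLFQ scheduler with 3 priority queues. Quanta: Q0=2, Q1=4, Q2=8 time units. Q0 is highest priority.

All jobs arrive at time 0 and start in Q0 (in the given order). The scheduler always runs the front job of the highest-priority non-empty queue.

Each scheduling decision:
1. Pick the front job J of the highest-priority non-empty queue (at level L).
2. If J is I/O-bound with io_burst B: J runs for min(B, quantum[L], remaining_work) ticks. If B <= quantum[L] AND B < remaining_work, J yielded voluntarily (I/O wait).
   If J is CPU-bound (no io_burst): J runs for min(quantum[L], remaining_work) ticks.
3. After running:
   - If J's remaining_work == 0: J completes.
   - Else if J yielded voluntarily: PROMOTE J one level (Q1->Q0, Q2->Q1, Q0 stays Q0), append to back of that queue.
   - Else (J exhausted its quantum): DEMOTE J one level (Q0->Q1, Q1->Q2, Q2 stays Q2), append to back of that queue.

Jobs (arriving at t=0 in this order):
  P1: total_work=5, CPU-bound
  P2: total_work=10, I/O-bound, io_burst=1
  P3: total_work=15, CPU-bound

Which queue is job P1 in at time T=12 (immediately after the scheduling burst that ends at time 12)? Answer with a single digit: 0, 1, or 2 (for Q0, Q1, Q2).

t=0-2: P1@Q0 runs 2, rem=3, quantum used, demote→Q1. Q0=[P2,P3] Q1=[P1] Q2=[]
t=2-3: P2@Q0 runs 1, rem=9, I/O yield, promote→Q0. Q0=[P3,P2] Q1=[P1] Q2=[]
t=3-5: P3@Q0 runs 2, rem=13, quantum used, demote→Q1. Q0=[P2] Q1=[P1,P3] Q2=[]
t=5-6: P2@Q0 runs 1, rem=8, I/O yield, promote→Q0. Q0=[P2] Q1=[P1,P3] Q2=[]
t=6-7: P2@Q0 runs 1, rem=7, I/O yield, promote→Q0. Q0=[P2] Q1=[P1,P3] Q2=[]
t=7-8: P2@Q0 runs 1, rem=6, I/O yield, promote→Q0. Q0=[P2] Q1=[P1,P3] Q2=[]
t=8-9: P2@Q0 runs 1, rem=5, I/O yield, promote→Q0. Q0=[P2] Q1=[P1,P3] Q2=[]
t=9-10: P2@Q0 runs 1, rem=4, I/O yield, promote→Q0. Q0=[P2] Q1=[P1,P3] Q2=[]
t=10-11: P2@Q0 runs 1, rem=3, I/O yield, promote→Q0. Q0=[P2] Q1=[P1,P3] Q2=[]
t=11-12: P2@Q0 runs 1, rem=2, I/O yield, promote→Q0. Q0=[P2] Q1=[P1,P3] Q2=[]
t=12-13: P2@Q0 runs 1, rem=1, I/O yield, promote→Q0. Q0=[P2] Q1=[P1,P3] Q2=[]
t=13-14: P2@Q0 runs 1, rem=0, completes. Q0=[] Q1=[P1,P3] Q2=[]
t=14-17: P1@Q1 runs 3, rem=0, completes. Q0=[] Q1=[P3] Q2=[]
t=17-21: P3@Q1 runs 4, rem=9, quantum used, demote→Q2. Q0=[] Q1=[] Q2=[P3]
t=21-29: P3@Q2 runs 8, rem=1, quantum used, demote→Q2. Q0=[] Q1=[] Q2=[P3]
t=29-30: P3@Q2 runs 1, rem=0, completes. Q0=[] Q1=[] Q2=[]

Answer: 1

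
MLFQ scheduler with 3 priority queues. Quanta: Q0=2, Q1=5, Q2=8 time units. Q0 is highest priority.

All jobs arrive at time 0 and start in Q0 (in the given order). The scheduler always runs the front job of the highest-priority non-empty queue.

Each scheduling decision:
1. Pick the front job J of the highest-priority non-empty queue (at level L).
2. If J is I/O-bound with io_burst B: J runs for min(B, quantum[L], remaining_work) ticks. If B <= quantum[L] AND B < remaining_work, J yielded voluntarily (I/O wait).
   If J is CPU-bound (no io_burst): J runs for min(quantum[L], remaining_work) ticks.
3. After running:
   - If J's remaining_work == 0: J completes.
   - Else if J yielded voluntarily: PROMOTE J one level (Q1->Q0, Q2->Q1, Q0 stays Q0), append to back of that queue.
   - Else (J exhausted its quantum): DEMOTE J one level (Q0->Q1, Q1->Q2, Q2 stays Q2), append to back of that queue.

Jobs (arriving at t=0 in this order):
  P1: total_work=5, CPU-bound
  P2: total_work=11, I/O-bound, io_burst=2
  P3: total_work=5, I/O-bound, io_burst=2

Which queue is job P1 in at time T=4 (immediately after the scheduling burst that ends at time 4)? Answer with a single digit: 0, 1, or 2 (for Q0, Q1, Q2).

Answer: 1

Derivation:
t=0-2: P1@Q0 runs 2, rem=3, quantum used, demote→Q1. Q0=[P2,P3] Q1=[P1] Q2=[]
t=2-4: P2@Q0 runs 2, rem=9, I/O yield, promote→Q0. Q0=[P3,P2] Q1=[P1] Q2=[]
t=4-6: P3@Q0 runs 2, rem=3, I/O yield, promote→Q0. Q0=[P2,P3] Q1=[P1] Q2=[]
t=6-8: P2@Q0 runs 2, rem=7, I/O yield, promote→Q0. Q0=[P3,P2] Q1=[P1] Q2=[]
t=8-10: P3@Q0 runs 2, rem=1, I/O yield, promote→Q0. Q0=[P2,P3] Q1=[P1] Q2=[]
t=10-12: P2@Q0 runs 2, rem=5, I/O yield, promote→Q0. Q0=[P3,P2] Q1=[P1] Q2=[]
t=12-13: P3@Q0 runs 1, rem=0, completes. Q0=[P2] Q1=[P1] Q2=[]
t=13-15: P2@Q0 runs 2, rem=3, I/O yield, promote→Q0. Q0=[P2] Q1=[P1] Q2=[]
t=15-17: P2@Q0 runs 2, rem=1, I/O yield, promote→Q0. Q0=[P2] Q1=[P1] Q2=[]
t=17-18: P2@Q0 runs 1, rem=0, completes. Q0=[] Q1=[P1] Q2=[]
t=18-21: P1@Q1 runs 3, rem=0, completes. Q0=[] Q1=[] Q2=[]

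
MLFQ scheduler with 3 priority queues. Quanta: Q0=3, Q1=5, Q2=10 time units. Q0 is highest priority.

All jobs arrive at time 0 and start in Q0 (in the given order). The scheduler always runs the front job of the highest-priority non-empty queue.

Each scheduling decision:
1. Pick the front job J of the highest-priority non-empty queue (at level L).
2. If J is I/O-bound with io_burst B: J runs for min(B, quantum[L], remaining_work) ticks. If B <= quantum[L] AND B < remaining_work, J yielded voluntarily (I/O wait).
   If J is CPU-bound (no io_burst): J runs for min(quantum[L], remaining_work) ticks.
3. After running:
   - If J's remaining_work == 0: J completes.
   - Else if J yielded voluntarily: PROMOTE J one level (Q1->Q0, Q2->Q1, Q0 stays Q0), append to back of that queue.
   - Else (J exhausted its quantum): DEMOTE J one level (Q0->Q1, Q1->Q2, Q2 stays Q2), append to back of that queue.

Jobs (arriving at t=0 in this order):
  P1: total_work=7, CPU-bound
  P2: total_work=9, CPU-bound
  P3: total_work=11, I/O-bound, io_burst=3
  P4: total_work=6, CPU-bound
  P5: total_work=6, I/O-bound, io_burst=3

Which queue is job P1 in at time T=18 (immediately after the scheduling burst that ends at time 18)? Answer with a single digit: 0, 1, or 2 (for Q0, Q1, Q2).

Answer: 1

Derivation:
t=0-3: P1@Q0 runs 3, rem=4, quantum used, demote→Q1. Q0=[P2,P3,P4,P5] Q1=[P1] Q2=[]
t=3-6: P2@Q0 runs 3, rem=6, quantum used, demote→Q1. Q0=[P3,P4,P5] Q1=[P1,P2] Q2=[]
t=6-9: P3@Q0 runs 3, rem=8, I/O yield, promote→Q0. Q0=[P4,P5,P3] Q1=[P1,P2] Q2=[]
t=9-12: P4@Q0 runs 3, rem=3, quantum used, demote→Q1. Q0=[P5,P3] Q1=[P1,P2,P4] Q2=[]
t=12-15: P5@Q0 runs 3, rem=3, I/O yield, promote→Q0. Q0=[P3,P5] Q1=[P1,P2,P4] Q2=[]
t=15-18: P3@Q0 runs 3, rem=5, I/O yield, promote→Q0. Q0=[P5,P3] Q1=[P1,P2,P4] Q2=[]
t=18-21: P5@Q0 runs 3, rem=0, completes. Q0=[P3] Q1=[P1,P2,P4] Q2=[]
t=21-24: P3@Q0 runs 3, rem=2, I/O yield, promote→Q0. Q0=[P3] Q1=[P1,P2,P4] Q2=[]
t=24-26: P3@Q0 runs 2, rem=0, completes. Q0=[] Q1=[P1,P2,P4] Q2=[]
t=26-30: P1@Q1 runs 4, rem=0, completes. Q0=[] Q1=[P2,P4] Q2=[]
t=30-35: P2@Q1 runs 5, rem=1, quantum used, demote→Q2. Q0=[] Q1=[P4] Q2=[P2]
t=35-38: P4@Q1 runs 3, rem=0, completes. Q0=[] Q1=[] Q2=[P2]
t=38-39: P2@Q2 runs 1, rem=0, completes. Q0=[] Q1=[] Q2=[]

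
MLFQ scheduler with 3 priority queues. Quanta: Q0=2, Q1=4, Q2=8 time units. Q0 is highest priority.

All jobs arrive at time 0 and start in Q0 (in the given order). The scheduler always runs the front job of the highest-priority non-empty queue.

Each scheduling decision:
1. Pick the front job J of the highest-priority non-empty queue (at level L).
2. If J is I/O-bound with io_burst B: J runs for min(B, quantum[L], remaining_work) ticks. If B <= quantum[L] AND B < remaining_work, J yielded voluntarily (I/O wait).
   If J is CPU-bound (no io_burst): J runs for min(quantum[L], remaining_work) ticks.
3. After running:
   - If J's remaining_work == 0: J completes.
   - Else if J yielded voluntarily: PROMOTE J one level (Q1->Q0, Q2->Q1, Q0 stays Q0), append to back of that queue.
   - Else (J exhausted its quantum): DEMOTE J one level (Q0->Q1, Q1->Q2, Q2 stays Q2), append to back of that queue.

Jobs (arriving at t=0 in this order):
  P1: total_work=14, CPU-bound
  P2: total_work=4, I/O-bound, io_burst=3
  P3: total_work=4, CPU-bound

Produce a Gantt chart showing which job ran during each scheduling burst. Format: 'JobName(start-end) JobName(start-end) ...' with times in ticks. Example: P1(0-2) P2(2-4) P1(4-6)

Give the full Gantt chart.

t=0-2: P1@Q0 runs 2, rem=12, quantum used, demote→Q1. Q0=[P2,P3] Q1=[P1] Q2=[]
t=2-4: P2@Q0 runs 2, rem=2, quantum used, demote→Q1. Q0=[P3] Q1=[P1,P2] Q2=[]
t=4-6: P3@Q0 runs 2, rem=2, quantum used, demote→Q1. Q0=[] Q1=[P1,P2,P3] Q2=[]
t=6-10: P1@Q1 runs 4, rem=8, quantum used, demote→Q2. Q0=[] Q1=[P2,P3] Q2=[P1]
t=10-12: P2@Q1 runs 2, rem=0, completes. Q0=[] Q1=[P3] Q2=[P1]
t=12-14: P3@Q1 runs 2, rem=0, completes. Q0=[] Q1=[] Q2=[P1]
t=14-22: P1@Q2 runs 8, rem=0, completes. Q0=[] Q1=[] Q2=[]

Answer: P1(0-2) P2(2-4) P3(4-6) P1(6-10) P2(10-12) P3(12-14) P1(14-22)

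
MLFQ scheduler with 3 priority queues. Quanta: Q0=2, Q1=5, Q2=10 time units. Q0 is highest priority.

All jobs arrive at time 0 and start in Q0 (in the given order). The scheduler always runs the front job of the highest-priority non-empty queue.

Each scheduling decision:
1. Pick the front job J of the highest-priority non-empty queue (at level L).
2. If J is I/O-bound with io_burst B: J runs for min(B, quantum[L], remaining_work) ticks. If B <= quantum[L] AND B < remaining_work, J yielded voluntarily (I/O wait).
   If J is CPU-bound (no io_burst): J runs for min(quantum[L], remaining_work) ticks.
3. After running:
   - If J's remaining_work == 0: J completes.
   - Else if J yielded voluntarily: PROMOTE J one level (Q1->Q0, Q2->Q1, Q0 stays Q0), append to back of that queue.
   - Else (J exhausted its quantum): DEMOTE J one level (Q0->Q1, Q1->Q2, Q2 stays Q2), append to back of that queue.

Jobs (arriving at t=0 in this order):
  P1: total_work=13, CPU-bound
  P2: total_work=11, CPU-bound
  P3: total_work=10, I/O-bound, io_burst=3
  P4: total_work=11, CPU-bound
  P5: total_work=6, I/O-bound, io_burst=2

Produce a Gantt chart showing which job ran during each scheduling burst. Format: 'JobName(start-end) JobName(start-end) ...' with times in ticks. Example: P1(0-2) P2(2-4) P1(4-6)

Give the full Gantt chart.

t=0-2: P1@Q0 runs 2, rem=11, quantum used, demote→Q1. Q0=[P2,P3,P4,P5] Q1=[P1] Q2=[]
t=2-4: P2@Q0 runs 2, rem=9, quantum used, demote→Q1. Q0=[P3,P4,P5] Q1=[P1,P2] Q2=[]
t=4-6: P3@Q0 runs 2, rem=8, quantum used, demote→Q1. Q0=[P4,P5] Q1=[P1,P2,P3] Q2=[]
t=6-8: P4@Q0 runs 2, rem=9, quantum used, demote→Q1. Q0=[P5] Q1=[P1,P2,P3,P4] Q2=[]
t=8-10: P5@Q0 runs 2, rem=4, I/O yield, promote→Q0. Q0=[P5] Q1=[P1,P2,P3,P4] Q2=[]
t=10-12: P5@Q0 runs 2, rem=2, I/O yield, promote→Q0. Q0=[P5] Q1=[P1,P2,P3,P4] Q2=[]
t=12-14: P5@Q0 runs 2, rem=0, completes. Q0=[] Q1=[P1,P2,P3,P4] Q2=[]
t=14-19: P1@Q1 runs 5, rem=6, quantum used, demote→Q2. Q0=[] Q1=[P2,P3,P4] Q2=[P1]
t=19-24: P2@Q1 runs 5, rem=4, quantum used, demote→Q2. Q0=[] Q1=[P3,P4] Q2=[P1,P2]
t=24-27: P3@Q1 runs 3, rem=5, I/O yield, promote→Q0. Q0=[P3] Q1=[P4] Q2=[P1,P2]
t=27-29: P3@Q0 runs 2, rem=3, quantum used, demote→Q1. Q0=[] Q1=[P4,P3] Q2=[P1,P2]
t=29-34: P4@Q1 runs 5, rem=4, quantum used, demote→Q2. Q0=[] Q1=[P3] Q2=[P1,P2,P4]
t=34-37: P3@Q1 runs 3, rem=0, completes. Q0=[] Q1=[] Q2=[P1,P2,P4]
t=37-43: P1@Q2 runs 6, rem=0, completes. Q0=[] Q1=[] Q2=[P2,P4]
t=43-47: P2@Q2 runs 4, rem=0, completes. Q0=[] Q1=[] Q2=[P4]
t=47-51: P4@Q2 runs 4, rem=0, completes. Q0=[] Q1=[] Q2=[]

Answer: P1(0-2) P2(2-4) P3(4-6) P4(6-8) P5(8-10) P5(10-12) P5(12-14) P1(14-19) P2(19-24) P3(24-27) P3(27-29) P4(29-34) P3(34-37) P1(37-43) P2(43-47) P4(47-51)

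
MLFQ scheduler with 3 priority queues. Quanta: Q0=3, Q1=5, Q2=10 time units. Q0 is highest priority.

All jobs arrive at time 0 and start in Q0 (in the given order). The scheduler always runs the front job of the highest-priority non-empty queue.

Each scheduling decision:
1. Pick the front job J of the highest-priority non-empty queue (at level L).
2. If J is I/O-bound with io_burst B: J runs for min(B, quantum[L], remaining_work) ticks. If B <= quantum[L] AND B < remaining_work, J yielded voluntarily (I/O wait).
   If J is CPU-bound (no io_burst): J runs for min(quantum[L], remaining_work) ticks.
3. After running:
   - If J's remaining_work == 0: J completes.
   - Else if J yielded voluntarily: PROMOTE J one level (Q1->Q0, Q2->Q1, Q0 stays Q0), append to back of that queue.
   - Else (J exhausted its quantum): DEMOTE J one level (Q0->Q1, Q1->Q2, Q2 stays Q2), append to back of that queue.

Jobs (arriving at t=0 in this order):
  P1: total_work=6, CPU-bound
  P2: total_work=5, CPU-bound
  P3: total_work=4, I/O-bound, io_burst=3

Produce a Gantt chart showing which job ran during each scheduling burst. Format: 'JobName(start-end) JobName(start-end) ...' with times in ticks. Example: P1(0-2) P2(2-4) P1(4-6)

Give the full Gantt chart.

Answer: P1(0-3) P2(3-6) P3(6-9) P3(9-10) P1(10-13) P2(13-15)

Derivation:
t=0-3: P1@Q0 runs 3, rem=3, quantum used, demote→Q1. Q0=[P2,P3] Q1=[P1] Q2=[]
t=3-6: P2@Q0 runs 3, rem=2, quantum used, demote→Q1. Q0=[P3] Q1=[P1,P2] Q2=[]
t=6-9: P3@Q0 runs 3, rem=1, I/O yield, promote→Q0. Q0=[P3] Q1=[P1,P2] Q2=[]
t=9-10: P3@Q0 runs 1, rem=0, completes. Q0=[] Q1=[P1,P2] Q2=[]
t=10-13: P1@Q1 runs 3, rem=0, completes. Q0=[] Q1=[P2] Q2=[]
t=13-15: P2@Q1 runs 2, rem=0, completes. Q0=[] Q1=[] Q2=[]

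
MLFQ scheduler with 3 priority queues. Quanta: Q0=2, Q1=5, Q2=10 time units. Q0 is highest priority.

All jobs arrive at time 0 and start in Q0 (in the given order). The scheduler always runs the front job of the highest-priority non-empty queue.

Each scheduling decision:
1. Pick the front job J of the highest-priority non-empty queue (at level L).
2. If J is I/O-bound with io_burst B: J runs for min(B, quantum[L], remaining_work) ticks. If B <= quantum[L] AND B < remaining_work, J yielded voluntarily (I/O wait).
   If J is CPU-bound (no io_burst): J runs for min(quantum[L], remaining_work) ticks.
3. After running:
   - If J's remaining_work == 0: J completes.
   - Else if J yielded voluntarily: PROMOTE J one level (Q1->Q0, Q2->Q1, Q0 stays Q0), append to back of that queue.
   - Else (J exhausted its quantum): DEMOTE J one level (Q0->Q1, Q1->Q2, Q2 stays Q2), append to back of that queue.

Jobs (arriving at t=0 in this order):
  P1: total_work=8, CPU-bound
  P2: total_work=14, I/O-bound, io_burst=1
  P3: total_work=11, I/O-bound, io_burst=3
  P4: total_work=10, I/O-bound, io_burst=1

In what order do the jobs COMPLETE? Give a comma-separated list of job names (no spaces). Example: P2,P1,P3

t=0-2: P1@Q0 runs 2, rem=6, quantum used, demote→Q1. Q0=[P2,P3,P4] Q1=[P1] Q2=[]
t=2-3: P2@Q0 runs 1, rem=13, I/O yield, promote→Q0. Q0=[P3,P4,P2] Q1=[P1] Q2=[]
t=3-5: P3@Q0 runs 2, rem=9, quantum used, demote→Q1. Q0=[P4,P2] Q1=[P1,P3] Q2=[]
t=5-6: P4@Q0 runs 1, rem=9, I/O yield, promote→Q0. Q0=[P2,P4] Q1=[P1,P3] Q2=[]
t=6-7: P2@Q0 runs 1, rem=12, I/O yield, promote→Q0. Q0=[P4,P2] Q1=[P1,P3] Q2=[]
t=7-8: P4@Q0 runs 1, rem=8, I/O yield, promote→Q0. Q0=[P2,P4] Q1=[P1,P3] Q2=[]
t=8-9: P2@Q0 runs 1, rem=11, I/O yield, promote→Q0. Q0=[P4,P2] Q1=[P1,P3] Q2=[]
t=9-10: P4@Q0 runs 1, rem=7, I/O yield, promote→Q0. Q0=[P2,P4] Q1=[P1,P3] Q2=[]
t=10-11: P2@Q0 runs 1, rem=10, I/O yield, promote→Q0. Q0=[P4,P2] Q1=[P1,P3] Q2=[]
t=11-12: P4@Q0 runs 1, rem=6, I/O yield, promote→Q0. Q0=[P2,P4] Q1=[P1,P3] Q2=[]
t=12-13: P2@Q0 runs 1, rem=9, I/O yield, promote→Q0. Q0=[P4,P2] Q1=[P1,P3] Q2=[]
t=13-14: P4@Q0 runs 1, rem=5, I/O yield, promote→Q0. Q0=[P2,P4] Q1=[P1,P3] Q2=[]
t=14-15: P2@Q0 runs 1, rem=8, I/O yield, promote→Q0. Q0=[P4,P2] Q1=[P1,P3] Q2=[]
t=15-16: P4@Q0 runs 1, rem=4, I/O yield, promote→Q0. Q0=[P2,P4] Q1=[P1,P3] Q2=[]
t=16-17: P2@Q0 runs 1, rem=7, I/O yield, promote→Q0. Q0=[P4,P2] Q1=[P1,P3] Q2=[]
t=17-18: P4@Q0 runs 1, rem=3, I/O yield, promote→Q0. Q0=[P2,P4] Q1=[P1,P3] Q2=[]
t=18-19: P2@Q0 runs 1, rem=6, I/O yield, promote→Q0. Q0=[P4,P2] Q1=[P1,P3] Q2=[]
t=19-20: P4@Q0 runs 1, rem=2, I/O yield, promote→Q0. Q0=[P2,P4] Q1=[P1,P3] Q2=[]
t=20-21: P2@Q0 runs 1, rem=5, I/O yield, promote→Q0. Q0=[P4,P2] Q1=[P1,P3] Q2=[]
t=21-22: P4@Q0 runs 1, rem=1, I/O yield, promote→Q0. Q0=[P2,P4] Q1=[P1,P3] Q2=[]
t=22-23: P2@Q0 runs 1, rem=4, I/O yield, promote→Q0. Q0=[P4,P2] Q1=[P1,P3] Q2=[]
t=23-24: P4@Q0 runs 1, rem=0, completes. Q0=[P2] Q1=[P1,P3] Q2=[]
t=24-25: P2@Q0 runs 1, rem=3, I/O yield, promote→Q0. Q0=[P2] Q1=[P1,P3] Q2=[]
t=25-26: P2@Q0 runs 1, rem=2, I/O yield, promote→Q0. Q0=[P2] Q1=[P1,P3] Q2=[]
t=26-27: P2@Q0 runs 1, rem=1, I/O yield, promote→Q0. Q0=[P2] Q1=[P1,P3] Q2=[]
t=27-28: P2@Q0 runs 1, rem=0, completes. Q0=[] Q1=[P1,P3] Q2=[]
t=28-33: P1@Q1 runs 5, rem=1, quantum used, demote→Q2. Q0=[] Q1=[P3] Q2=[P1]
t=33-36: P3@Q1 runs 3, rem=6, I/O yield, promote→Q0. Q0=[P3] Q1=[] Q2=[P1]
t=36-38: P3@Q0 runs 2, rem=4, quantum used, demote→Q1. Q0=[] Q1=[P3] Q2=[P1]
t=38-41: P3@Q1 runs 3, rem=1, I/O yield, promote→Q0. Q0=[P3] Q1=[] Q2=[P1]
t=41-42: P3@Q0 runs 1, rem=0, completes. Q0=[] Q1=[] Q2=[P1]
t=42-43: P1@Q2 runs 1, rem=0, completes. Q0=[] Q1=[] Q2=[]

Answer: P4,P2,P3,P1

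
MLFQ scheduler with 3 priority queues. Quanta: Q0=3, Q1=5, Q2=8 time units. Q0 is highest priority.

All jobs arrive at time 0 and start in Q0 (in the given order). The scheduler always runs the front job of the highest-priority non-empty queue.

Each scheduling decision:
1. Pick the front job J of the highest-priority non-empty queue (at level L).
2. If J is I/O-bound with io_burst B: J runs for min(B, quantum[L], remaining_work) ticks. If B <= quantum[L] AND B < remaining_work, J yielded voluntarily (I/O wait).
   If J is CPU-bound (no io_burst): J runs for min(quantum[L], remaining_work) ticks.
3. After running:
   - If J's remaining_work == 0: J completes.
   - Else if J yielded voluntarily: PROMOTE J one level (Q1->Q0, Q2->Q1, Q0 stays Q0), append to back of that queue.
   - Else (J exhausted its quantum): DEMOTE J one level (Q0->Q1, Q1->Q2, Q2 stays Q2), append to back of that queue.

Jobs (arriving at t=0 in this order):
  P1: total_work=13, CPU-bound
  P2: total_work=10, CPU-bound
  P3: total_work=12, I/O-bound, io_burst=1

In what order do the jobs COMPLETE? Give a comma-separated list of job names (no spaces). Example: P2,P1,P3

t=0-3: P1@Q0 runs 3, rem=10, quantum used, demote→Q1. Q0=[P2,P3] Q1=[P1] Q2=[]
t=3-6: P2@Q0 runs 3, rem=7, quantum used, demote→Q1. Q0=[P3] Q1=[P1,P2] Q2=[]
t=6-7: P3@Q0 runs 1, rem=11, I/O yield, promote→Q0. Q0=[P3] Q1=[P1,P2] Q2=[]
t=7-8: P3@Q0 runs 1, rem=10, I/O yield, promote→Q0. Q0=[P3] Q1=[P1,P2] Q2=[]
t=8-9: P3@Q0 runs 1, rem=9, I/O yield, promote→Q0. Q0=[P3] Q1=[P1,P2] Q2=[]
t=9-10: P3@Q0 runs 1, rem=8, I/O yield, promote→Q0. Q0=[P3] Q1=[P1,P2] Q2=[]
t=10-11: P3@Q0 runs 1, rem=7, I/O yield, promote→Q0. Q0=[P3] Q1=[P1,P2] Q2=[]
t=11-12: P3@Q0 runs 1, rem=6, I/O yield, promote→Q0. Q0=[P3] Q1=[P1,P2] Q2=[]
t=12-13: P3@Q0 runs 1, rem=5, I/O yield, promote→Q0. Q0=[P3] Q1=[P1,P2] Q2=[]
t=13-14: P3@Q0 runs 1, rem=4, I/O yield, promote→Q0. Q0=[P3] Q1=[P1,P2] Q2=[]
t=14-15: P3@Q0 runs 1, rem=3, I/O yield, promote→Q0. Q0=[P3] Q1=[P1,P2] Q2=[]
t=15-16: P3@Q0 runs 1, rem=2, I/O yield, promote→Q0. Q0=[P3] Q1=[P1,P2] Q2=[]
t=16-17: P3@Q0 runs 1, rem=1, I/O yield, promote→Q0. Q0=[P3] Q1=[P1,P2] Q2=[]
t=17-18: P3@Q0 runs 1, rem=0, completes. Q0=[] Q1=[P1,P2] Q2=[]
t=18-23: P1@Q1 runs 5, rem=5, quantum used, demote→Q2. Q0=[] Q1=[P2] Q2=[P1]
t=23-28: P2@Q1 runs 5, rem=2, quantum used, demote→Q2. Q0=[] Q1=[] Q2=[P1,P2]
t=28-33: P1@Q2 runs 5, rem=0, completes. Q0=[] Q1=[] Q2=[P2]
t=33-35: P2@Q2 runs 2, rem=0, completes. Q0=[] Q1=[] Q2=[]

Answer: P3,P1,P2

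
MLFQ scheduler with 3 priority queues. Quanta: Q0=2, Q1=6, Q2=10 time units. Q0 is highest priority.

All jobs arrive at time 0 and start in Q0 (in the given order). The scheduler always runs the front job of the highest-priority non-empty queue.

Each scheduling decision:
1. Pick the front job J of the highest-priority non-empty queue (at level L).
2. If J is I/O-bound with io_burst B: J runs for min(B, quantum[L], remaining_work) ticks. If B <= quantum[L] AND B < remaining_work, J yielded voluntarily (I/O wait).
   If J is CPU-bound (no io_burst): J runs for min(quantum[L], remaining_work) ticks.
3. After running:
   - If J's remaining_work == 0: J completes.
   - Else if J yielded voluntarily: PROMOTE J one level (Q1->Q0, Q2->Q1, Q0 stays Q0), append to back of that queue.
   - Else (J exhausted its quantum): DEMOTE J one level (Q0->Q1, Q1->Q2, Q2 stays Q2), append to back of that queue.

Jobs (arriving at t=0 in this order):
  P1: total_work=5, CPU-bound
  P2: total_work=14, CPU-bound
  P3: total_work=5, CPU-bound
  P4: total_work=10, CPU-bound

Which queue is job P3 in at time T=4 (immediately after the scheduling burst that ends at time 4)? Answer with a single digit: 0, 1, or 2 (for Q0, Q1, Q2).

Answer: 0

Derivation:
t=0-2: P1@Q0 runs 2, rem=3, quantum used, demote→Q1. Q0=[P2,P3,P4] Q1=[P1] Q2=[]
t=2-4: P2@Q0 runs 2, rem=12, quantum used, demote→Q1. Q0=[P3,P4] Q1=[P1,P2] Q2=[]
t=4-6: P3@Q0 runs 2, rem=3, quantum used, demote→Q1. Q0=[P4] Q1=[P1,P2,P3] Q2=[]
t=6-8: P4@Q0 runs 2, rem=8, quantum used, demote→Q1. Q0=[] Q1=[P1,P2,P3,P4] Q2=[]
t=8-11: P1@Q1 runs 3, rem=0, completes. Q0=[] Q1=[P2,P3,P4] Q2=[]
t=11-17: P2@Q1 runs 6, rem=6, quantum used, demote→Q2. Q0=[] Q1=[P3,P4] Q2=[P2]
t=17-20: P3@Q1 runs 3, rem=0, completes. Q0=[] Q1=[P4] Q2=[P2]
t=20-26: P4@Q1 runs 6, rem=2, quantum used, demote→Q2. Q0=[] Q1=[] Q2=[P2,P4]
t=26-32: P2@Q2 runs 6, rem=0, completes. Q0=[] Q1=[] Q2=[P4]
t=32-34: P4@Q2 runs 2, rem=0, completes. Q0=[] Q1=[] Q2=[]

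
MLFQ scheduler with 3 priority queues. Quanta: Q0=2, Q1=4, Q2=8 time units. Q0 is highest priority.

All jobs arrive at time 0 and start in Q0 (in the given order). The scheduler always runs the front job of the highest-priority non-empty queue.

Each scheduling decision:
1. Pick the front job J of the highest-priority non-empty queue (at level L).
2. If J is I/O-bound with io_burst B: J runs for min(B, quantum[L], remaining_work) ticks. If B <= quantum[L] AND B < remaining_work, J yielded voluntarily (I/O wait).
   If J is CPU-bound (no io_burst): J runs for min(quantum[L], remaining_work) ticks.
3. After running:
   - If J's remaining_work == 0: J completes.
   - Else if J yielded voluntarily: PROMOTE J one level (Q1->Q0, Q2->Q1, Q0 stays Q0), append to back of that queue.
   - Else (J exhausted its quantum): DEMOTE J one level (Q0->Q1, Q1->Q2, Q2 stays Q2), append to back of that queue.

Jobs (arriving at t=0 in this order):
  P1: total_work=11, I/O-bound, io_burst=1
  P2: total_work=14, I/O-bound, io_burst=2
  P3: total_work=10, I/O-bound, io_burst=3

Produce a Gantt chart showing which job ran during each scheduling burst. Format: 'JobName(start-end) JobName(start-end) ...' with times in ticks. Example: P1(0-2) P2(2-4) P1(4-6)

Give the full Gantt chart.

t=0-1: P1@Q0 runs 1, rem=10, I/O yield, promote→Q0. Q0=[P2,P3,P1] Q1=[] Q2=[]
t=1-3: P2@Q0 runs 2, rem=12, I/O yield, promote→Q0. Q0=[P3,P1,P2] Q1=[] Q2=[]
t=3-5: P3@Q0 runs 2, rem=8, quantum used, demote→Q1. Q0=[P1,P2] Q1=[P3] Q2=[]
t=5-6: P1@Q0 runs 1, rem=9, I/O yield, promote→Q0. Q0=[P2,P1] Q1=[P3] Q2=[]
t=6-8: P2@Q0 runs 2, rem=10, I/O yield, promote→Q0. Q0=[P1,P2] Q1=[P3] Q2=[]
t=8-9: P1@Q0 runs 1, rem=8, I/O yield, promote→Q0. Q0=[P2,P1] Q1=[P3] Q2=[]
t=9-11: P2@Q0 runs 2, rem=8, I/O yield, promote→Q0. Q0=[P1,P2] Q1=[P3] Q2=[]
t=11-12: P1@Q0 runs 1, rem=7, I/O yield, promote→Q0. Q0=[P2,P1] Q1=[P3] Q2=[]
t=12-14: P2@Q0 runs 2, rem=6, I/O yield, promote→Q0. Q0=[P1,P2] Q1=[P3] Q2=[]
t=14-15: P1@Q0 runs 1, rem=6, I/O yield, promote→Q0. Q0=[P2,P1] Q1=[P3] Q2=[]
t=15-17: P2@Q0 runs 2, rem=4, I/O yield, promote→Q0. Q0=[P1,P2] Q1=[P3] Q2=[]
t=17-18: P1@Q0 runs 1, rem=5, I/O yield, promote→Q0. Q0=[P2,P1] Q1=[P3] Q2=[]
t=18-20: P2@Q0 runs 2, rem=2, I/O yield, promote→Q0. Q0=[P1,P2] Q1=[P3] Q2=[]
t=20-21: P1@Q0 runs 1, rem=4, I/O yield, promote→Q0. Q0=[P2,P1] Q1=[P3] Q2=[]
t=21-23: P2@Q0 runs 2, rem=0, completes. Q0=[P1] Q1=[P3] Q2=[]
t=23-24: P1@Q0 runs 1, rem=3, I/O yield, promote→Q0. Q0=[P1] Q1=[P3] Q2=[]
t=24-25: P1@Q0 runs 1, rem=2, I/O yield, promote→Q0. Q0=[P1] Q1=[P3] Q2=[]
t=25-26: P1@Q0 runs 1, rem=1, I/O yield, promote→Q0. Q0=[P1] Q1=[P3] Q2=[]
t=26-27: P1@Q0 runs 1, rem=0, completes. Q0=[] Q1=[P3] Q2=[]
t=27-30: P3@Q1 runs 3, rem=5, I/O yield, promote→Q0. Q0=[P3] Q1=[] Q2=[]
t=30-32: P3@Q0 runs 2, rem=3, quantum used, demote→Q1. Q0=[] Q1=[P3] Q2=[]
t=32-35: P3@Q1 runs 3, rem=0, completes. Q0=[] Q1=[] Q2=[]

Answer: P1(0-1) P2(1-3) P3(3-5) P1(5-6) P2(6-8) P1(8-9) P2(9-11) P1(11-12) P2(12-14) P1(14-15) P2(15-17) P1(17-18) P2(18-20) P1(20-21) P2(21-23) P1(23-24) P1(24-25) P1(25-26) P1(26-27) P3(27-30) P3(30-32) P3(32-35)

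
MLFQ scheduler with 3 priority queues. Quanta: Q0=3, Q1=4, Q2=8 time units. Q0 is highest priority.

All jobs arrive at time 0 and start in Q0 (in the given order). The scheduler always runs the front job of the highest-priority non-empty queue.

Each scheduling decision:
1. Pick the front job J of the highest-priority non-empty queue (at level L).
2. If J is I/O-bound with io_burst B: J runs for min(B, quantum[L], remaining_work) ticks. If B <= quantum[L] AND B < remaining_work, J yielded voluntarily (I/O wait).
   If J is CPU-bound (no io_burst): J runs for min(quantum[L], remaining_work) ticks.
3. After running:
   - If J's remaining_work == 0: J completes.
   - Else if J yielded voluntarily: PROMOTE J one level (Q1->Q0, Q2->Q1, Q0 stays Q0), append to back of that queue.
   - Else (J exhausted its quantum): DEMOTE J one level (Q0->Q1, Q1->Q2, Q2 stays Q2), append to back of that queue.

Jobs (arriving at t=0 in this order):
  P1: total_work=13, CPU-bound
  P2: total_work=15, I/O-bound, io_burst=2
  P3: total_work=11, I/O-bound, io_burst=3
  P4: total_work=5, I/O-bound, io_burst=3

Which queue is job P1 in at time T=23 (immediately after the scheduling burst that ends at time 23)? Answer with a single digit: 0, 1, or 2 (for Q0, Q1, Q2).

t=0-3: P1@Q0 runs 3, rem=10, quantum used, demote→Q1. Q0=[P2,P3,P4] Q1=[P1] Q2=[]
t=3-5: P2@Q0 runs 2, rem=13, I/O yield, promote→Q0. Q0=[P3,P4,P2] Q1=[P1] Q2=[]
t=5-8: P3@Q0 runs 3, rem=8, I/O yield, promote→Q0. Q0=[P4,P2,P3] Q1=[P1] Q2=[]
t=8-11: P4@Q0 runs 3, rem=2, I/O yield, promote→Q0. Q0=[P2,P3,P4] Q1=[P1] Q2=[]
t=11-13: P2@Q0 runs 2, rem=11, I/O yield, promote→Q0. Q0=[P3,P4,P2] Q1=[P1] Q2=[]
t=13-16: P3@Q0 runs 3, rem=5, I/O yield, promote→Q0. Q0=[P4,P2,P3] Q1=[P1] Q2=[]
t=16-18: P4@Q0 runs 2, rem=0, completes. Q0=[P2,P3] Q1=[P1] Q2=[]
t=18-20: P2@Q0 runs 2, rem=9, I/O yield, promote→Q0. Q0=[P3,P2] Q1=[P1] Q2=[]
t=20-23: P3@Q0 runs 3, rem=2, I/O yield, promote→Q0. Q0=[P2,P3] Q1=[P1] Q2=[]
t=23-25: P2@Q0 runs 2, rem=7, I/O yield, promote→Q0. Q0=[P3,P2] Q1=[P1] Q2=[]
t=25-27: P3@Q0 runs 2, rem=0, completes. Q0=[P2] Q1=[P1] Q2=[]
t=27-29: P2@Q0 runs 2, rem=5, I/O yield, promote→Q0. Q0=[P2] Q1=[P1] Q2=[]
t=29-31: P2@Q0 runs 2, rem=3, I/O yield, promote→Q0. Q0=[P2] Q1=[P1] Q2=[]
t=31-33: P2@Q0 runs 2, rem=1, I/O yield, promote→Q0. Q0=[P2] Q1=[P1] Q2=[]
t=33-34: P2@Q0 runs 1, rem=0, completes. Q0=[] Q1=[P1] Q2=[]
t=34-38: P1@Q1 runs 4, rem=6, quantum used, demote→Q2. Q0=[] Q1=[] Q2=[P1]
t=38-44: P1@Q2 runs 6, rem=0, completes. Q0=[] Q1=[] Q2=[]

Answer: 1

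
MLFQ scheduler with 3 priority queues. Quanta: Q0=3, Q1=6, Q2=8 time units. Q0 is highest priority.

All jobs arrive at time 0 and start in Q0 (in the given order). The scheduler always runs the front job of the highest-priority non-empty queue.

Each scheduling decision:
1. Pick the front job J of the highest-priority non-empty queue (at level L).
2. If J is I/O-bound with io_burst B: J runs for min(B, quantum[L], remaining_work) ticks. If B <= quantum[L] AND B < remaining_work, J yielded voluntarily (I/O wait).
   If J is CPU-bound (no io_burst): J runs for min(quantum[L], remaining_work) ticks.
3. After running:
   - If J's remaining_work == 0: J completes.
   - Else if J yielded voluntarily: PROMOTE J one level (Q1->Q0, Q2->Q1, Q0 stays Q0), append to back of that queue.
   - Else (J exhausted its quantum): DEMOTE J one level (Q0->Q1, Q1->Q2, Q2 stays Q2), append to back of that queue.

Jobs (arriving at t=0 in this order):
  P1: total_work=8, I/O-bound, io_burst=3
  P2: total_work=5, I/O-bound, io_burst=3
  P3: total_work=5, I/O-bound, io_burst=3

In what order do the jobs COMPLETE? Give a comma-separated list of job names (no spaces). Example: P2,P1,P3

Answer: P2,P3,P1

Derivation:
t=0-3: P1@Q0 runs 3, rem=5, I/O yield, promote→Q0. Q0=[P2,P3,P1] Q1=[] Q2=[]
t=3-6: P2@Q0 runs 3, rem=2, I/O yield, promote→Q0. Q0=[P3,P1,P2] Q1=[] Q2=[]
t=6-9: P3@Q0 runs 3, rem=2, I/O yield, promote→Q0. Q0=[P1,P2,P3] Q1=[] Q2=[]
t=9-12: P1@Q0 runs 3, rem=2, I/O yield, promote→Q0. Q0=[P2,P3,P1] Q1=[] Q2=[]
t=12-14: P2@Q0 runs 2, rem=0, completes. Q0=[P3,P1] Q1=[] Q2=[]
t=14-16: P3@Q0 runs 2, rem=0, completes. Q0=[P1] Q1=[] Q2=[]
t=16-18: P1@Q0 runs 2, rem=0, completes. Q0=[] Q1=[] Q2=[]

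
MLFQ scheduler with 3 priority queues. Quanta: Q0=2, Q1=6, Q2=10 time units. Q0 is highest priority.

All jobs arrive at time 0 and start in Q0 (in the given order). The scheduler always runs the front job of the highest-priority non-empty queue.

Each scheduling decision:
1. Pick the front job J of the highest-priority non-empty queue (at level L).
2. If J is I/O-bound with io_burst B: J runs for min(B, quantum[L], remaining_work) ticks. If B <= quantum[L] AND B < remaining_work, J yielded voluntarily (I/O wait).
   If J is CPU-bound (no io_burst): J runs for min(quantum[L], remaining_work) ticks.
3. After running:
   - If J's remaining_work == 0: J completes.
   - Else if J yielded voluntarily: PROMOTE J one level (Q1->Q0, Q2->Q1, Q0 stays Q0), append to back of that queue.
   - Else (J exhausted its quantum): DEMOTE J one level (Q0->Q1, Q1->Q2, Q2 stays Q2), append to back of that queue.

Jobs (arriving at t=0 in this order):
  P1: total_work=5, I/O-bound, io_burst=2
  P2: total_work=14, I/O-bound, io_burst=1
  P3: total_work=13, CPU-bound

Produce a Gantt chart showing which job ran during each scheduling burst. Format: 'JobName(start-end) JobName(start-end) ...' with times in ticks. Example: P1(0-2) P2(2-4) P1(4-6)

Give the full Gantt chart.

Answer: P1(0-2) P2(2-3) P3(3-5) P1(5-7) P2(7-8) P1(8-9) P2(9-10) P2(10-11) P2(11-12) P2(12-13) P2(13-14) P2(14-15) P2(15-16) P2(16-17) P2(17-18) P2(18-19) P2(19-20) P2(20-21) P3(21-27) P3(27-32)

Derivation:
t=0-2: P1@Q0 runs 2, rem=3, I/O yield, promote→Q0. Q0=[P2,P3,P1] Q1=[] Q2=[]
t=2-3: P2@Q0 runs 1, rem=13, I/O yield, promote→Q0. Q0=[P3,P1,P2] Q1=[] Q2=[]
t=3-5: P3@Q0 runs 2, rem=11, quantum used, demote→Q1. Q0=[P1,P2] Q1=[P3] Q2=[]
t=5-7: P1@Q0 runs 2, rem=1, I/O yield, promote→Q0. Q0=[P2,P1] Q1=[P3] Q2=[]
t=7-8: P2@Q0 runs 1, rem=12, I/O yield, promote→Q0. Q0=[P1,P2] Q1=[P3] Q2=[]
t=8-9: P1@Q0 runs 1, rem=0, completes. Q0=[P2] Q1=[P3] Q2=[]
t=9-10: P2@Q0 runs 1, rem=11, I/O yield, promote→Q0. Q0=[P2] Q1=[P3] Q2=[]
t=10-11: P2@Q0 runs 1, rem=10, I/O yield, promote→Q0. Q0=[P2] Q1=[P3] Q2=[]
t=11-12: P2@Q0 runs 1, rem=9, I/O yield, promote→Q0. Q0=[P2] Q1=[P3] Q2=[]
t=12-13: P2@Q0 runs 1, rem=8, I/O yield, promote→Q0. Q0=[P2] Q1=[P3] Q2=[]
t=13-14: P2@Q0 runs 1, rem=7, I/O yield, promote→Q0. Q0=[P2] Q1=[P3] Q2=[]
t=14-15: P2@Q0 runs 1, rem=6, I/O yield, promote→Q0. Q0=[P2] Q1=[P3] Q2=[]
t=15-16: P2@Q0 runs 1, rem=5, I/O yield, promote→Q0. Q0=[P2] Q1=[P3] Q2=[]
t=16-17: P2@Q0 runs 1, rem=4, I/O yield, promote→Q0. Q0=[P2] Q1=[P3] Q2=[]
t=17-18: P2@Q0 runs 1, rem=3, I/O yield, promote→Q0. Q0=[P2] Q1=[P3] Q2=[]
t=18-19: P2@Q0 runs 1, rem=2, I/O yield, promote→Q0. Q0=[P2] Q1=[P3] Q2=[]
t=19-20: P2@Q0 runs 1, rem=1, I/O yield, promote→Q0. Q0=[P2] Q1=[P3] Q2=[]
t=20-21: P2@Q0 runs 1, rem=0, completes. Q0=[] Q1=[P3] Q2=[]
t=21-27: P3@Q1 runs 6, rem=5, quantum used, demote→Q2. Q0=[] Q1=[] Q2=[P3]
t=27-32: P3@Q2 runs 5, rem=0, completes. Q0=[] Q1=[] Q2=[]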